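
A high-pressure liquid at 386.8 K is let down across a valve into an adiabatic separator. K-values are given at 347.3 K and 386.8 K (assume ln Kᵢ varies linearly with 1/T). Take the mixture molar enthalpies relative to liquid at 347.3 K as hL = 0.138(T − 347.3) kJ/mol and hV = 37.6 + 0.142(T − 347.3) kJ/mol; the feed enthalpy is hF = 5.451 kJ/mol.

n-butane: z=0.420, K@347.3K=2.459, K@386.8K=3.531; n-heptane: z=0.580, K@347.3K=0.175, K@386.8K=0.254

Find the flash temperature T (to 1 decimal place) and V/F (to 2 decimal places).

Adiabatic flash: solve Rachford–Rice at each trial T, then check hF = ψ·hV(T) + (1−ψ)·hL(T).
  T = 347.3 K: K = (2.459, 0.175), RR gives ψ = 0.112, H_out = 4.195 kJ/mol
  T = 386.8 K: K = (3.531, 0.254), RR gives ψ = 0.334, H_out = 18.056 kJ/mol
  T = 367.1 K: K = (2.977, 0.213), RR gives ψ = 0.240, H_out = 11.787 kJ/mol
  T = 357.2 K: K = (2.713, 0.194), RR gives ψ = 0.182, H_out = 8.224 kJ/mol
  T = 352.2 K: K = (2.583, 0.184), RR gives ψ = 0.148, H_out = 6.261 kJ/mol
  T = 349.8 K: K = (2.522, 0.180), RR gives ψ = 0.131, H_out = 5.268 kJ/mol
Linear interpolation between T = 349.8 (H_out = 5.268) and T = 352.2 (H_out = 6.261) on hF = 5.451 gives T ≈ 350.2 K, at which ψ = 0.13.

T = 350.2 K, V/F = 0.13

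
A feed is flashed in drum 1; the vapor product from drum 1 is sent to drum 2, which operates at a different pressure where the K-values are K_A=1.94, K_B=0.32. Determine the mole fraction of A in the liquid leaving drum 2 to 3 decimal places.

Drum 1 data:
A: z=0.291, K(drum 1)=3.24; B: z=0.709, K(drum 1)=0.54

x_A (drum 2) = 0.420

Drum 1:
Let ψ₁ = V/F and solve Σ zᵢ(Kᵢ−1)/(1+ψ₁(Kᵢ−1)) = 0.
Check two-phase: ΣzᵢKᵢ = 1.326 > 1 and Σzᵢ/Kᵢ = 1.403 > 1, so g(0) = 0.326 > 0 and g(1) = -0.403 < 0.
Binary case is linear: z₁(K₁−1)(1+ψ₁(K₂−1)) + z₂(K₂−1)(1+ψ₁(K₁−1)) = 0
⇒ ψ₁ = [z₁(K₁−1)+z₂(K₂−1)] / [−(K₁−1)(K₂−1)] = 0.3257/1.0304 = 0.316
Drum-1 compositions:
  A: x = 0.170, y = 0.552
  B: x = 0.830, y = 0.448
Drum-2 feed = drum-1 vapor: z₂ = (0.5520, 0.4480).
Drum 2:
Rachford–Rice: g(ψ₂) = Σ zᵢ(Kᵢ−1)/(1+ψ₂(Kᵢ−1)) = 0.
g(0) = ΣzᵢKᵢ − 1 = 0.214 and g(1) = 1 − Σzᵢ/Kᵢ = -0.685, so a root lies in (0, 1).
Newton iteration, ψ₂⁰ = 0.33:
  ψ₂ = 0.330: g = 0.0033, g' = -0.628 → ψ₂ = 0.335
Converged at ψ₂ = 0.335.
  A: x = 0.420, y = 0.814
  B: x = 0.580, y = 0.186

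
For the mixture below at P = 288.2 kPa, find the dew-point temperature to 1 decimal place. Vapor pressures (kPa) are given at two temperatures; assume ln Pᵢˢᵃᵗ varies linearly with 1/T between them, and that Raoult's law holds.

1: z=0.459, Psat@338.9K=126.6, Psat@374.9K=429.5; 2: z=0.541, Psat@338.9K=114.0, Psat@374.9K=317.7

Dew-point temperature: Σzᵢ·P/Pᵢˢᵃᵗ(T) = 1. Interpolate ln Pᵢˢᵃᵗ = aᵢ + bᵢ/T.
  T = 338.9 K: ΣzᵢP/Pᵢˢᵃᵗ = 2.4126
  T = 374.9 K: ΣzᵢP/Pᵢˢᵃᵗ = 0.7988
  T = 356.9 K: ΣzᵢP/Pᵢˢᵃᵗ = 1.3485
  T = 365.9 K: ΣzᵢP/Pᵢˢᵃᵗ = 1.0309
  T = 370.4 K: ΣzᵢP/Pᵢˢᵃᵗ = 0.9060
  T = 368.1 K: ΣzᵢP/Pᵢˢᵃᵗ = 0.9674
  T = 367.0 K: ΣzᵢP/Pᵢˢᵃᵗ = 0.9986
  T = 366.4 K: ΣzᵢP/Pᵢˢᵃᵗ = 1.0160
  T = 366.7 K: ΣzᵢP/Pᵢˢᵃᵗ = 1.0073
  T = 366.9 K: ΣzᵢP/Pᵢˢᵃᵗ = 1.0014
Interpolating between 366.9 K and 367.0 K gives T ≈ 366.9 K.

T = 366.9 K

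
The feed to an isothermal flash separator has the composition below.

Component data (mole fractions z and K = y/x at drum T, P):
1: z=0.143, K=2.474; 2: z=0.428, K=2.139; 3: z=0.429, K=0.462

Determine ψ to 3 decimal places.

ψ = 0.708

Rachford–Rice: g(ψ) = Σ zᵢ(Kᵢ−1)/(1+ψ(Kᵢ−1)) = 0.
Check two-phase: ΣzᵢKᵢ = 1.467 > 1 and Σzᵢ/Kᵢ = 1.186 > 1, so g(0) = 0.467 > 0 and g(1) = -0.186 < 0.
Iterate (Newton) starting at ψ = 0.5:
  ψ = 0.500: g = 0.1162, g' = -0.561 → ψ = 0.707
  ψ = 0.707: g = 0.0006, g' = -0.568 → ψ = 0.708
Converged at ψ = 0.708.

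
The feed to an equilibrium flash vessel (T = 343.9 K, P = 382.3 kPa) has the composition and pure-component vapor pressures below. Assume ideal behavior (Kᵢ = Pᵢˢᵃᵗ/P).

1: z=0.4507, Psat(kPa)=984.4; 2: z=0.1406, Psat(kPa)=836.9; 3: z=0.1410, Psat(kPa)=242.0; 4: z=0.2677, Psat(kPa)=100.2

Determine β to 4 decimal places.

β = 0.6472

Raoult's law: Kᵢ = Pᵢˢᵃᵗ/P = Pᵢˢᵃᵗ/382.3.
  K_1 = 984.4/382.3 = 2.574941, K_2 = 836.9/382.3 = 2.189118, K_3 = 242.0/382.3 = 0.633011, K_4 = 100.2/382.3 = 0.262098
Let β = V/F and solve Σ zᵢ(Kᵢ−1)/(1+β(Kᵢ−1)) = 0.
Feasibility: ΣzᵢKᵢ = 1.6277, Σzᵢ/Kᵢ = 1.4834 — both > 1, two phases present.
Newton–Raphson from β = 0.52:
  β = 0.5200: g = 0.10907, g' = -0.8266 → β = 0.6520
  β = 0.6520: g = -0.00429, g' = -0.9093 → β = 0.6472
Converged at β = 0.6472.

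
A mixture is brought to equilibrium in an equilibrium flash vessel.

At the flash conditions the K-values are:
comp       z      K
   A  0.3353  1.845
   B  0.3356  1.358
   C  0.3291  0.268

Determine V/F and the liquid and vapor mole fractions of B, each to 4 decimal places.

V/F = 0.3531, x_B = 0.2979, y_B = 0.4046

Material balance + equilibrium reduce to Σ zᵢ(Kᵢ−1)/(1+V/F(Kᵢ−1)) = 0.
Check two-phase: ΣzᵢKᵢ = 1.1626 > 1 and Σzᵢ/Kᵢ = 1.6568 > 1, so g(0) = 0.1626 > 0 and g(1) = -0.6568 < 0.
Newton–Raphson from V/F = 0.5:
  V/F = 0.5000: g = -0.07889, g' = -0.5880 → V/F = 0.3658
  V/F = 0.3658: g = -0.00634, g' = -0.5022 → V/F = 0.3532
  V/F = 0.3532: g = -0.00004, g' = -0.4967 → V/F = 0.3531
Converged at V/F = 0.3531.
Compositions from xᵢ = zᵢ/(1+V/F(Kᵢ−1)), yᵢ = Kᵢxᵢ:
  A: x = 0.2582, y = 0.4765
  B: x = 0.2979, y = 0.4046
  C: x = 0.4438, y = 0.1189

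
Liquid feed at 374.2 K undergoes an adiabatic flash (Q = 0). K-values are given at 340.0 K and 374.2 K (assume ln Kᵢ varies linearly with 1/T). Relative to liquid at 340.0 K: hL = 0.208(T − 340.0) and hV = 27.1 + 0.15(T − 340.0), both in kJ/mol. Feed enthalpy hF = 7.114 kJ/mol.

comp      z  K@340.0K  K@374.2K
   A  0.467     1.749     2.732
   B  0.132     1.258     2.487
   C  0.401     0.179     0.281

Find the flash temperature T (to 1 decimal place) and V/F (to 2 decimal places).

T = 345.3 K, V/F = 0.22

Adiabatic flash: solve Rachford–Rice at each trial T, then check hF = ψ·hV(T) + (1−ψ)·hL(T).
  T = 340.0 K: K = (1.749, 1.258, 0.179), RR gives ψ = 0.100, H_out = 2.707 kJ/mol
  T = 374.2 K: K = (2.732, 2.487, 0.281), RR gives ψ = 0.594, H_out = 22.024 kJ/mol
  T = 357.1 K: K = (2.209, 1.798, 0.227), RR gives ψ = 0.413, H_out = 14.348 kJ/mol
  T = 348.6 K: K = (1.973, 1.512, 0.202), RR gives ψ = 0.286, H_out = 9.391 kJ/mol
  T = 344.3 K: K = (1.859, 1.381, 0.190), RR gives ψ = 0.203, H_out = 6.333 kJ/mol
  T = 346.5 K: K = (1.917, 1.447, 0.196), RR gives ψ = 0.247, H_out = 7.957 kJ/mol
  T = 345.4 K: K = (1.888, 1.414, 0.193), RR gives ψ = 0.225, H_out = 7.161 kJ/mol
Linear interpolation between T = 344.3 (H_out = 6.333) and T = 345.4 (H_out = 7.161) on hF = 7.114 gives T ≈ 345.3 K, at which ψ = 0.22.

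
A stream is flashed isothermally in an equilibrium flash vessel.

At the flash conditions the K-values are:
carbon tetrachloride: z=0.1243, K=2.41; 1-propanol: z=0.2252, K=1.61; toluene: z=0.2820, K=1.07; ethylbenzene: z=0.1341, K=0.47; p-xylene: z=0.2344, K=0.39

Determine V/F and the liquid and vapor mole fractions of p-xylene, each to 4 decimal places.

Material balance + equilibrium reduce to Σ zᵢ(Kᵢ−1)/(1+V/F(Kᵢ−1)) = 0.
Check two-phase: ΣzᵢKᵢ = 1.1183 > 1 and Σzᵢ/Kᵢ = 1.3413 > 1, so g(0) = 0.1183 > 0 and g(1) = -0.3413 < 0.
Newton iteration, V/F⁰ = 0.5:
  V/F = 0.5000: g = -0.07530, g' = -0.3858 → V/F = 0.3048
  V/F = 0.3048: g = -0.00267, g' = -0.3670 → V/F = 0.2975
Converged at V/F = 0.2975.
Compositions from xᵢ = zᵢ/(1+V/F(Kᵢ−1)), yᵢ = Kᵢxᵢ:
  carbon tetrachloride: x = 0.0876, y = 0.2110
  1-propanol: x = 0.1906, y = 0.3069
  toluene: x = 0.2762, y = 0.2956
  ethylbenzene: x = 0.1592, y = 0.0748
  p-xylene: x = 0.2864, y = 0.1117

V/F = 0.2975, x_p-xylene = 0.2864, y_p-xylene = 0.1117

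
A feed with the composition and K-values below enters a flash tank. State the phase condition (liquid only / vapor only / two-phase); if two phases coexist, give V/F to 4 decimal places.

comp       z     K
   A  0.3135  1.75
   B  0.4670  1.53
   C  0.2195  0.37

ΣzᵢKᵢ = 1.3444; Σzᵢ/Kᵢ = 1.0776.
Both exceed 1, so a two-phase solution exists.
Material balance + equilibrium reduce to Σ zᵢ(Kᵢ−1)/(1+ψ(Kᵢ−1)) = 0.
Iterate (Newton) starting at ψ = 0.47:
  ψ = 0.4700: g = 0.17554, g' = -0.3563 → ψ = 0.9627
  ψ = 0.9627: g = -0.05097, g' = -0.6796 → ψ = 0.8877
  ψ = 0.8877: g = -0.00426, g' = -0.5726 → ψ = 0.8802
Converged at ψ = 0.8802.

two-phase, V/F = 0.8802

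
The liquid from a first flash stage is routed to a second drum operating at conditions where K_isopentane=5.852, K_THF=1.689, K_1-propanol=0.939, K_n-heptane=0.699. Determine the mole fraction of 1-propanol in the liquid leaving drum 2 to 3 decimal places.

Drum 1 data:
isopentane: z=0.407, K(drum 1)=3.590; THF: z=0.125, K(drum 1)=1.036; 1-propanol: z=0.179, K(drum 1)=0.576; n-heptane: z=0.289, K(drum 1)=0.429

Drum 1:
Let ψ₁ = V/F and solve Σ zᵢ(Kᵢ−1)/(1+ψ₁(Kᵢ−1)) = 0.
Check two-phase: ΣzᵢKᵢ = 1.818 > 1 and Σzᵢ/Kᵢ = 1.218 > 1, so g(0) = 0.818 > 0 and g(1) = -0.218 < 0.
Iterate (Newton) starting at ψ₁ = 0.39:
  ψ₁ = 0.390: g = 0.2256, g' = -0.878 → ψ₁ = 0.647
  ψ₁ = 0.647: g = 0.0321, g' = -0.680 → ψ₁ = 0.694
Converged at ψ₁ = 0.694.
Drum-1 compositions:
  isopentane: x = 0.145, y = 0.522
  THF: x = 0.122, y = 0.126
  1-propanol: x = 0.254, y = 0.146
  n-heptane: x = 0.479, y = 0.205
Drum-2 feed = drum-1 liquid: z₂ = (0.1454, 0.1220, 0.2537, 0.4789).
Drum 2:
Newton iteration, ψ₂⁰ = 0.5:
  ψ₂ = 0.500: g = 0.0828, g' = -0.385 → ψ₂ = 0.715
  ψ₂ = 0.715: g = 0.0143, g' = -0.269 → ψ₂ = 0.768
  ψ₂ = 0.768: g = 0.0005, g' = -0.252 → ψ₂ = 0.770
Converged at ψ₂ = 0.770.
  isopentane: x = 0.031, y = 0.180
  THF: x = 0.080, y = 0.135
  1-propanol: x = 0.266, y = 0.250
  n-heptane: x = 0.623, y = 0.436

x_1-propanol (drum 2) = 0.266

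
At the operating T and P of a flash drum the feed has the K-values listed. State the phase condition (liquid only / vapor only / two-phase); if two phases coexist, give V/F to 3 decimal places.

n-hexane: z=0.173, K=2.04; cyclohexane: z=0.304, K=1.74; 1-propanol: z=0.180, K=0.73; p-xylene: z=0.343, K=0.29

two-phase, V/F = 0.219

ΣzᵢKᵢ = 1.113; Σzᵢ/Kᵢ = 1.689.
Both exceed 1, so a two-phase solution exists.
Newton–Raphson from ψ = 0.5:
  ψ = 0.500: g = -0.1512, g' = -0.603 → ψ = 0.249
  ψ = 0.249: g = -0.0152, g' = -0.507 → ψ = 0.219
Converged at ψ = 0.219.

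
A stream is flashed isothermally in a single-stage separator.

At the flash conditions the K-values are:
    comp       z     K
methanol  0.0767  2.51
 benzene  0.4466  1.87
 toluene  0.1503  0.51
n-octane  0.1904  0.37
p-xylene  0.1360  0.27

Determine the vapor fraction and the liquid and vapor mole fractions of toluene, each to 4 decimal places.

ψ = 0.3457, x_toluene = 0.1810, y_toluene = 0.0923

Material balance + equilibrium reduce to Σ zᵢ(Kᵢ−1)/(1+ψ(Kᵢ−1)) = 0.
g(0) = ΣzᵢKᵢ − 1 = 0.2115 and g(1) = 1 − Σzᵢ/Kᵢ = -0.5824, so a root lies in (0, 1).
Newton–Raphson from ψ = 0.43:
  ψ = 0.4300: g = -0.04955, g' = -0.5974 → ψ = 0.3471
  ψ = 0.3471: g = -0.00080, g' = -0.5809 → ψ = 0.3457
Converged at ψ = 0.3457.
Compositions from xᵢ = zᵢ/(1+ψ(Kᵢ−1)), yᵢ = Kᵢxᵢ:
  methanol: x = 0.0504, y = 0.1265
  benzene: x = 0.3433, y = 0.6420
  toluene: x = 0.1810, y = 0.0923
  n-octane: x = 0.2434, y = 0.0901
  p-xylene: x = 0.1819, y = 0.0491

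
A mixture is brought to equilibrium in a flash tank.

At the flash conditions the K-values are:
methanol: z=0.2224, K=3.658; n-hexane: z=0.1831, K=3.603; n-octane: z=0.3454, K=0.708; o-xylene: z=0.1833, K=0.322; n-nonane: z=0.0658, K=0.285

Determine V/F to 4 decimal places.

V/F = 0.5996

Material balance + equilibrium reduce to Σ zᵢ(Kᵢ−1)/(1+V/F(Kᵢ−1)) = 0.
Feasibility: ΣzᵢKᵢ = 1.7956, Σzᵢ/Kᵢ = 1.3996 — both > 1, two phases present.
Newton iteration, V/F⁰ = 0.68:
  V/F = 0.6800: g = -0.06538, g' = -0.8244 → V/F = 0.6007
  V/F = 0.6007: g = -0.00088, g' = -0.8083 → V/F = 0.5996
Converged at V/F = 0.5996.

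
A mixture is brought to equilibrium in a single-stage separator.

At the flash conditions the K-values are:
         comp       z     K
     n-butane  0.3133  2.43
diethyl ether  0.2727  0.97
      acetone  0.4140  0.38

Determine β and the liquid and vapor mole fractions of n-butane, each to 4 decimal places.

Newton iteration, β⁰ = 0.58:
  β = 0.5800: g = -0.16424, g' = -0.5797 → β = 0.2967
  β = 0.2967: g = -0.00824, g' = -0.5550 → β = 0.2819
Converged at β = 0.2819.
Compositions from xᵢ = zᵢ/(1+β(Kᵢ−1)), yᵢ = Kᵢxᵢ:
  n-butane: x = 0.2233, y = 0.5426
  diethyl ether: x = 0.2750, y = 0.2668
  acetone: x = 0.5017, y = 0.1906

β = 0.2819, x_n-butane = 0.2233, y_n-butane = 0.5426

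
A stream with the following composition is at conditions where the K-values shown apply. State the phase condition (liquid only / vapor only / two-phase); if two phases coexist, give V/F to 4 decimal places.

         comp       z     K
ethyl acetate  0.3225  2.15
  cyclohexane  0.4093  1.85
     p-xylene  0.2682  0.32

two-phase, V/F = 0.8004

ΣzᵢKᵢ = 1.5364; Σzᵢ/Kᵢ = 1.2094.
Both exceed 1, so a two-phase solution exists.
Let ψ = V/F and solve Σ zᵢ(Kᵢ−1)/(1+ψ(Kᵢ−1)) = 0.
Newton–Raphson from ψ = 0.5:
  ψ = 0.5000: g = 0.20329, g' = -0.6023 → ψ = 0.8375
  ψ = 0.8375: g = -0.03153, g' = -0.8808 → ψ = 0.8018
  ψ = 0.8018: g = -0.00113, g' = -0.8196 → ψ = 0.8004
Converged at ψ = 0.8004.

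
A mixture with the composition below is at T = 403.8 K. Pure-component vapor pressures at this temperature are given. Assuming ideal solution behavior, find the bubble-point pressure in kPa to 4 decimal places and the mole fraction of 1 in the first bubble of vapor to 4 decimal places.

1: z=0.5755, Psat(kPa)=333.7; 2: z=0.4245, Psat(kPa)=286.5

Pbub = 313.6636 kPa, y_1 = 0.6123

At the bubble point ψ → 0, so ΣzᵢKᵢ = 1 with Kᵢ = Pᵢˢᵃᵗ/P ⇒ P = ΣzᵢPᵢˢᵃᵗ.
P = 0.5755·333.7 + 0.4245·286.5 = 313.6636 kPa
yᵢ = zᵢPᵢˢᵃᵗ/P ⇒ y_1 = 0.5755·333.7/313.6636 = 0.6123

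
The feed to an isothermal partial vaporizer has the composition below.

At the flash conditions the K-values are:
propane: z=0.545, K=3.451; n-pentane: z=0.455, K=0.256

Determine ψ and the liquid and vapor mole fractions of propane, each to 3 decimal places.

Rachford–Rice: g(ψ) = Σ zᵢ(Kᵢ−1)/(1+ψ(Kᵢ−1)) = 0.
Feasibility: ΣzᵢKᵢ = 1.997, Σzᵢ/Kᵢ = 1.935 — both > 1, two phases present.
Binary case is linear: z₁(K₁−1)(1+ψ(K₂−1)) + z₂(K₂−1)(1+ψ(K₁−1)) = 0
⇒ ψ = [z₁(K₁−1)+z₂(K₂−1)] / [−(K₁−1)(K₂−1)] = 0.9973/1.8235 = 0.547
Compositions from xᵢ = zᵢ/(1+ψ(Kᵢ−1)), yᵢ = Kᵢxᵢ:
  propane: x = 0.233, y = 0.804
  n-pentane: x = 0.767, y = 0.196

ψ = 0.547, x_propane = 0.233, y_propane = 0.804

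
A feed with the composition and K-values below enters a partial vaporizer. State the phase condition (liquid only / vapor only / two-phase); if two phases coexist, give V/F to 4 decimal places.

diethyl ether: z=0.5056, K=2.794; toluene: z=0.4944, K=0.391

ΣzᵢKᵢ = 1.6060; Σzᵢ/Kᵢ = 1.4454.
Both exceed 1, so a two-phase solution exists.
Newton iteration, ψ⁰ = 0.5:
  ψ = 0.5000: g = 0.04524, g' = -0.8313 → ψ = 0.5544
  ψ = 0.5544: g = 0.00017, g' = -0.8270 → ψ = 0.5546
Converged at ψ = 0.5546.

two-phase, V/F = 0.5546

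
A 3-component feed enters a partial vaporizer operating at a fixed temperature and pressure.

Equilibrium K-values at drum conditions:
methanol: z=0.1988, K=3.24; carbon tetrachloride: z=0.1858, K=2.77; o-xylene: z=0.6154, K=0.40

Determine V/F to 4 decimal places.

Rachford–Rice: g(V/F) = Σ zᵢ(Kᵢ−1)/(1+V/F(Kᵢ−1)) = 0.
g(0) = ΣzᵢKᵢ − 1 = 0.4049 and g(1) = 1 − Σzᵢ/Kᵢ = -0.6669, so a root lies in (0, 1).
Iterate (Newton) starting at V/F = 0.42:
  V/F = 0.4200: g = -0.07555, g' = -0.8523 → V/F = 0.3314
  V/F = 0.3314: g = 0.00202, g' = -0.9050 → V/F = 0.3336
Converged at V/F = 0.3336.

V/F = 0.3336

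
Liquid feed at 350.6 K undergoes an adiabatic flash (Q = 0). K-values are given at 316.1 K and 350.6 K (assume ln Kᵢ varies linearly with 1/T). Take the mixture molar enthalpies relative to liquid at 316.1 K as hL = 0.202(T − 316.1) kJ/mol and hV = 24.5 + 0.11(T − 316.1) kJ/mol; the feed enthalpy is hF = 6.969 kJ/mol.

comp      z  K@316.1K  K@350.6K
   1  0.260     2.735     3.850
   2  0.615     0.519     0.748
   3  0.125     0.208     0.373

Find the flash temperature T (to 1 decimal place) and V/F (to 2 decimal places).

Adiabatic flash: solve Rachford–Rice at each trial T, then check hF = ψ·hV(T) + (1−ψ)·hL(T).
  T = 316.1 K: K = (2.735, 0.519, 0.208), RR gives ψ = 0.060, H_out = 1.471 kJ/mol
  T = 350.6 K: K = (3.850, 0.748, 0.373), RR gives ψ = 0.528, H_out = 18.225 kJ/mol
  T = 333.4 K: K = (3.275, 0.629, 0.283), RR gives ψ = 0.273, H_out = 9.744 kJ/mol
  T = 324.8 K: K = (3.002, 0.573, 0.244), RR gives ψ = 0.166, H_out = 5.695 kJ/mol
  T = 329.1 K: K = (3.137, 0.601, 0.263), RR gives ψ = 0.219, H_out = 7.724 kJ/mol
  T = 327.0 K: K = (3.071, 0.587, 0.254), RR gives ψ = 0.193, H_out = 6.736 kJ/mol
Linear interpolation between T = 327.0 (H_out = 6.736) and T = 329.1 (H_out = 7.724) on hF = 6.969 gives T ≈ 327.5 K, at which ψ = 0.20.

T = 327.5 K, V/F = 0.20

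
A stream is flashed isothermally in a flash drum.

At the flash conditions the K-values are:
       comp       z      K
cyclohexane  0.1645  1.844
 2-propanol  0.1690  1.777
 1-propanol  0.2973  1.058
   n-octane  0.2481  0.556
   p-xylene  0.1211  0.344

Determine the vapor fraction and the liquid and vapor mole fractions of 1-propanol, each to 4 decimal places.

Material balance + equilibrium reduce to Σ zᵢ(Kᵢ−1)/(1+ψ(Kᵢ−1)) = 0.
g(0) = ΣzᵢKᵢ − 1 = 0.0978 and g(1) = 1 − Σzᵢ/Kᵢ = -0.2636, so a root lies in (0, 1).
Newton iteration, ψ⁰ = 0.5:
  ψ = 0.5000: g = -0.05084, g' = -0.3080 → ψ = 0.3349
  ψ = 0.3349: g = -0.00186, g' = -0.2895 → ψ = 0.3285
Converged at ψ = 0.3285.
Compositions from xᵢ = zᵢ/(1+ψ(Kᵢ−1)), yᵢ = Kᵢxᵢ:
  cyclohexane: x = 0.1288, y = 0.2375
  2-propanol: x = 0.1346, y = 0.2392
  1-propanol: x = 0.2917, y = 0.3087
  n-octane: x = 0.2905, y = 0.1615
  p-xylene: x = 0.1544, y = 0.0531

ψ = 0.3285, x_1-propanol = 0.2917, y_1-propanol = 0.3087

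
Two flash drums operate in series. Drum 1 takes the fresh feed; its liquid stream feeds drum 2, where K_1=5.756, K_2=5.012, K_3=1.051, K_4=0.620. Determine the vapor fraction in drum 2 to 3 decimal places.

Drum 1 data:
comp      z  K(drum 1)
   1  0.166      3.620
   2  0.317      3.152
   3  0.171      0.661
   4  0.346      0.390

Drum 1:
Rachford–Rice: g(ψ₁) = Σ zᵢ(Kᵢ−1)/(1+ψ₁(Kᵢ−1)) = 0.
Check two-phase: ΣzᵢKᵢ = 1.848 > 1 and Σzᵢ/Kᵢ = 1.292 > 1, so g(0) = 0.848 > 0 and g(1) = -0.292 < 0.
Iterate (Newton) starting at ψ₁ = 0.52:
  ψ₁ = 0.520: g = 0.1265, g' = -0.836 → ψ₁ = 0.671
  ψ₁ = 0.671: g = 0.0042, g' = -0.798 → ψ₁ = 0.677
Converged at ψ₁ = 0.677.
Drum-1 compositions:
  1: x = 0.060, y = 0.217
  2: x = 0.129, y = 0.407
  3: x = 0.222, y = 0.147
  4: x = 0.589, y = 0.230
Drum-2 feed = drum-1 liquid: z₂ = (0.0599, 0.1291, 0.2219, 0.5892).
Drum 2:
Rachford–Rice: g(ψ₂) = Σ zᵢ(Kᵢ−1)/(1+ψ₂(Kᵢ−1)) = 0.
g(0) = ΣzᵢKᵢ − 1 = 0.590 and g(1) = 1 − Σzᵢ/Kᵢ = -0.198, so a root lies in (0, 1).
Newton–Raphson from ψ₂ = 0.32:
  ψ₂ = 0.320: g = 0.0959, g' = -0.722 → ψ₂ = 0.453
  ψ₂ = 0.453: g = 0.0148, g' = -0.523 → ψ₂ = 0.481
  ψ₂ = 0.481: g = 0.0004, g' = -0.495 → ψ₂ = 0.482
Converged at ψ₂ = 0.482.
  1: x = 0.018, y = 0.105
  2: x = 0.044, y = 0.221
  3: x = 0.217, y = 0.228
  4: x = 0.721, y = 0.447

V/F (drum 2) = 0.482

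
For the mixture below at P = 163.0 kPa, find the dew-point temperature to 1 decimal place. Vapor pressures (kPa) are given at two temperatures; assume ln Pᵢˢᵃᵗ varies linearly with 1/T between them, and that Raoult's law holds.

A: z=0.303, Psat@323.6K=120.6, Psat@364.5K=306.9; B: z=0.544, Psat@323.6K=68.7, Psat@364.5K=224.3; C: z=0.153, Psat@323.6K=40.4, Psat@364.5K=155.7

T = 351.8 K

Dew-point temperature: Σzᵢ·P/Pᵢˢᵃᵗ(T) = 1. Interpolate ln Pᵢˢᵃᵗ = aᵢ + bᵢ/T.
  T = 323.6 K: ΣzᵢP/Pᵢˢᵃᵗ = 2.3175
  T = 364.5 K: ΣzᵢP/Pᵢˢᵃᵗ = 0.7164
  T = 344.1 K: ΣzᵢP/Pᵢˢᵃᵗ = 1.2396
  T = 354.3 K: ΣzᵢP/Pᵢˢᵃᵗ = 0.9345
  T = 349.2 K: ΣzᵢP/Pᵢˢᵃᵗ = 1.0739
  T = 351.8 K: ΣzᵢP/Pᵢˢᵃᵗ = 0.9999
Interpolating between 349.2 K and 351.8 K gives T ≈ 351.8 K.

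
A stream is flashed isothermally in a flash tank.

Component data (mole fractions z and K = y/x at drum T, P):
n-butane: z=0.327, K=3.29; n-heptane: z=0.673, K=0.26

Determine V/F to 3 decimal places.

V/F = 0.148

Iterate (Newton) starting at V/F = 0.5:
  V/F = 0.500: g = -0.4414, g' = -1.301 → V/F = 0.161
  V/F = 0.161: g = -0.0180, g' = -1.391 → V/F = 0.148
Converged at V/F = 0.148.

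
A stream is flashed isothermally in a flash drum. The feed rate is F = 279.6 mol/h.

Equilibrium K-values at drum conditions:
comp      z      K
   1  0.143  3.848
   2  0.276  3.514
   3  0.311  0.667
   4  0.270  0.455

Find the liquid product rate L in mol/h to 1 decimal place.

Let ψ = V/F and solve Σ zᵢ(Kᵢ−1)/(1+ψ(Kᵢ−1)) = 0.
g(0) = ΣzᵢKᵢ − 1 = 0.850 and g(1) = 1 − Σzᵢ/Kᵢ = -0.175, so a root lies in (0, 1).
Iterate (Newton) starting at ψ = 0.56:
  ψ = 0.560: g = 0.1060, g' = -0.691 → ψ = 0.713
  ψ = 0.713: g = 0.0062, g' = -0.624 → ψ = 0.723
Converged at ψ = 0.723.
Then V = ψ·F = 0.7232·279.6 = 202.2 mol/h and L = F − V = 77.4 mol/h.

L = 77.4 mol/h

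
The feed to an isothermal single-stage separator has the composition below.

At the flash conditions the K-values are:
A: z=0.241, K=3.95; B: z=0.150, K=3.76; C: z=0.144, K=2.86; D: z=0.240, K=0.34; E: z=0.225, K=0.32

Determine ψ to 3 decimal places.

ψ = 0.616

Material balance + equilibrium reduce to Σ zᵢ(Kᵢ−1)/(1+ψ(Kᵢ−1)) = 0.
g(0) = ΣzᵢKᵢ − 1 = 1.081 and g(1) = 1 − Σzᵢ/Kᵢ = -0.560, so a root lies in (0, 1).
Newton–Raphson from ψ = 0.69:
  ψ = 0.690: g = -0.0850, g' = -1.180 → ψ = 0.618
  ψ = 0.618: g = -0.0019, g' = -1.135 → ψ = 0.616
Converged at ψ = 0.616.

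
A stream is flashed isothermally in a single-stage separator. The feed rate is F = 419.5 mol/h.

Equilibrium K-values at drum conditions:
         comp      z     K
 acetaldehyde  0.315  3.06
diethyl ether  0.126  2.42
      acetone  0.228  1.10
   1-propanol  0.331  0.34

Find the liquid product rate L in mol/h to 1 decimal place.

Let ψ = V/F and solve Σ zᵢ(Kᵢ−1)/(1+ψ(Kᵢ−1)) = 0.
g(0) = ΣzᵢKᵢ − 1 = 0.632 and g(1) = 1 − Σzᵢ/Kᵢ = -0.336, so a root lies in (0, 1).
Newton–Raphson from ψ = 0.47:
  ψ = 0.470: g = 0.1421, g' = -0.742 → ψ = 0.662
Converged at ψ = 0.662.
Then V = ψ·F = 0.6622·419.5 = 277.8 mol/h and L = F − V = 141.7 mol/h.

L = 141.7 mol/h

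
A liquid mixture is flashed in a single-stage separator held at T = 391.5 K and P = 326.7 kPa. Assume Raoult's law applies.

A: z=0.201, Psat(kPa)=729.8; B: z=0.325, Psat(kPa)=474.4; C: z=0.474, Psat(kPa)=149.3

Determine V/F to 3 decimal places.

V/F = 0.307

Raoult's law: Kᵢ = Pᵢˢᵃᵗ/P = Pᵢˢᵃᵗ/326.7.
  K_A = 729.8/326.7 = 2.23385, K_B = 474.4/326.7 = 1.45210, K_C = 149.3/326.7 = 0.45699
Material balance + equilibrium reduce to Σ zᵢ(Kᵢ−1)/(1+V/F(Kᵢ−1)) = 0.
g(0) = ΣzᵢKᵢ − 1 = 0.138 and g(1) = 1 − Σzᵢ/Kᵢ = -0.351, so a root lies in (0, 1).
Newton–Raphson from V/F = 0.57:
  V/F = 0.570: g = -0.1103, g' = -0.441 → V/F = 0.320
  V/F = 0.320: g = -0.0052, g' = -0.413 → V/F = 0.307
Converged at V/F = 0.307.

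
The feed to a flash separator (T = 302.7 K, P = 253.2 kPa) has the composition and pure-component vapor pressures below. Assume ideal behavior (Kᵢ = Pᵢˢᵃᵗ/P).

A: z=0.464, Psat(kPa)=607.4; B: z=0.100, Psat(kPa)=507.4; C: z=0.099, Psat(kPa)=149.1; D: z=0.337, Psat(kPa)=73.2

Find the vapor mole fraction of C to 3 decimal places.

Raoult's law: Kᵢ = Pᵢˢᵃᵗ/P = Pᵢˢᵃᵗ/253.2.
  K_A = 607.4/253.2 = 2.39889, K_B = 507.4/253.2 = 2.00395, K_C = 149.1/253.2 = 0.58886, K_D = 73.2/253.2 = 0.28910
Newton iteration, ψ⁰ = 0.5:
  ψ = 0.500: g = 0.0259, g' = -0.796 → ψ = 0.533
  ψ = 0.533: g = -0.0002, g' = -0.809 → ψ = 0.532
Converged at ψ = 0.532.
Compositions from xᵢ = zᵢ/(1+ψ(Kᵢ−1)), yᵢ = Kᵢxᵢ:
  A: x = 0.266, y = 0.638
  B: x = 0.065, y = 0.131
  C: x = 0.127, y = 0.075
  D: x = 0.542, y = 0.157

y_C = 0.075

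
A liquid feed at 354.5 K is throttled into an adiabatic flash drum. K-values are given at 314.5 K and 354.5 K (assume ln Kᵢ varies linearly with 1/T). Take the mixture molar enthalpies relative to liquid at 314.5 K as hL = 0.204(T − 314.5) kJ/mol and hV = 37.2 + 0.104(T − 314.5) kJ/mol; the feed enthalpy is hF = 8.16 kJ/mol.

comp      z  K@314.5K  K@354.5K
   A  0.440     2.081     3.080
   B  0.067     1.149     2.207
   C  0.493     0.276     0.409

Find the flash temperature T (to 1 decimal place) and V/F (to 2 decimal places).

T = 316.7 K, V/F = 0.21

Adiabatic flash: solve Rachford–Rice at each trial T, then check hF = ψ·hV(T) + (1−ψ)·hL(T).
  T = 314.5 K: K = (2.081, 1.149, 0.276), RR gives ψ = 0.176, H_out = 6.562 kJ/mol
  T = 354.5 K: K = (3.080, 2.207, 0.409), RR gives ψ = 0.603, H_out = 28.184 kJ/mol
  T = 334.5 K: K = (2.562, 1.624, 0.340), RR gives ψ = 0.417, H_out = 18.772 kJ/mol
  T = 324.5 K: K = (2.316, 1.373, 0.307), RR gives ψ = 0.308, H_out = 13.207 kJ/mol
  T = 319.5 K: K = (2.197, 1.258, 0.291), RR gives ψ = 0.246, H_out = 10.056 kJ/mol
  T = 317.0 K: K = (2.139, 1.203, 0.284), RR gives ψ = 0.212, H_out = 8.358 kJ/mol
  T = 315.8 K: K = (2.111, 1.177, 0.280), RR gives ψ = 0.195, H_out = 7.509 kJ/mol
Linear interpolation between T = 315.8 (H_out = 7.509) and T = 317.0 (H_out = 8.358) on hF = 8.16 gives T ≈ 316.7 K, at which ψ = 0.21.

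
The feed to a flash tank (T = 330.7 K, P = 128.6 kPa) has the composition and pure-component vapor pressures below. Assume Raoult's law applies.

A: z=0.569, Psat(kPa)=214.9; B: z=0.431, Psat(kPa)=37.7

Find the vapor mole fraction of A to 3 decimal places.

Raoult's law: Kᵢ = Pᵢˢᵃᵗ/P = Pᵢˢᵃᵗ/128.6.
  K_A = 214.9/128.6 = 1.67107, K_B = 37.7/128.6 = 0.29316
Rachford–Rice: g(ψ) = Σ zᵢ(Kᵢ−1)/(1+ψ(Kᵢ−1)) = 0.
g(0) = ΣzᵢKᵢ − 1 = 0.077 and g(1) = 1 − Σzᵢ/Kᵢ = -0.811, so a root lies in (0, 1).
Iterate (Newton) starting at ψ = 0.5:
  ψ = 0.500: g = -0.1853, g' = -0.659 → ψ = 0.219
  ψ = 0.219: g = -0.0274, g' = -0.496 → ψ = 0.164
  ψ = 0.164: g = -0.0004, g' = -0.483 → ψ = 0.163
Converged at ψ = 0.163.
Compositions from xᵢ = zᵢ/(1+ψ(Kᵢ−1)), yᵢ = Kᵢxᵢ:
  A: x = 0.513, y = 0.857
  B: x = 0.487, y = 0.143

y_A = 0.857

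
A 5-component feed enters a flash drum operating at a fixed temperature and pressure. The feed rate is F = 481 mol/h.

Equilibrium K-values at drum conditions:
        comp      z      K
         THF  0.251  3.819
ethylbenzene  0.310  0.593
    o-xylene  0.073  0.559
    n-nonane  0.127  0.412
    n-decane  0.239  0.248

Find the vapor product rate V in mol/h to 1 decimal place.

Material balance + equilibrium reduce to Σ zᵢ(Kᵢ−1)/(1+ψ(Kᵢ−1)) = 0.
g(0) = ΣzᵢKᵢ − 1 = 0.295 and g(1) = 1 − Σzᵢ/Kᵢ = -0.991, so a root lies in (0, 1).
Newton–Raphson from ψ = 0.45:
  ψ = 0.450: g = -0.2559, g' = -0.877 → ψ = 0.158
  ψ = 0.158: g = 0.0337, g' = -1.257 → ψ = 0.185
  ψ = 0.185: g = 0.0011, g' = -1.176 → ψ = 0.186
Converged at ψ = 0.186.
Then V = ψ·F = 0.1858·481 = 89.4 mol/h and L = F − V = 391.6 mol/h.

V = 89.4 mol/h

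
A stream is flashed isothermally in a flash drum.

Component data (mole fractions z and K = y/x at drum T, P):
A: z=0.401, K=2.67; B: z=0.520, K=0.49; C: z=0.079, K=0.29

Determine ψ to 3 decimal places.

Iterate (Newton) starting at ψ = 0.5:
  ψ = 0.500: g = -0.0780, g' = -0.672 → ψ = 0.384
  ψ = 0.384: g = 0.0012, g' = -0.700 → ψ = 0.386
Converged at ψ = 0.386.

ψ = 0.386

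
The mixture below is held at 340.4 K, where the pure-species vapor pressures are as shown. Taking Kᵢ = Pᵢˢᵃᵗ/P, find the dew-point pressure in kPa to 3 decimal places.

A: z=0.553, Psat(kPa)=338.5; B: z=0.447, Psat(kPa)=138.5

Pdew = 205.714 kPa

At the dew point ψ → 1, so Σzᵢ/Kᵢ = 1 with Kᵢ = Pᵢˢᵃᵗ/P ⇒ 1/P = Σzᵢ/Pᵢˢᵃᵗ.
1/P = 0.553/338.5 + 0.447/138.5 = 0.004861 ⇒ P = 205.714 kPa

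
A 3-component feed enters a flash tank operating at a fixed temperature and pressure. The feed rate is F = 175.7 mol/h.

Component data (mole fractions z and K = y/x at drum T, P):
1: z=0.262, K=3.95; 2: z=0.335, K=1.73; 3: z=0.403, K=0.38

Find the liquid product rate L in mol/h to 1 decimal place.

Newton–Raphson from ψ = 0.5:
  ψ = 0.500: g = 0.1293, g' = -0.793 → ψ = 0.663
  ψ = 0.663: g = 0.0020, g' = -0.789 → ψ = 0.666
Converged at ψ = 0.666.
Then V = ψ·F = 0.6656·175.7 = 116.9 mol/h and L = F − V = 58.8 mol/h.

L = 58.8 mol/h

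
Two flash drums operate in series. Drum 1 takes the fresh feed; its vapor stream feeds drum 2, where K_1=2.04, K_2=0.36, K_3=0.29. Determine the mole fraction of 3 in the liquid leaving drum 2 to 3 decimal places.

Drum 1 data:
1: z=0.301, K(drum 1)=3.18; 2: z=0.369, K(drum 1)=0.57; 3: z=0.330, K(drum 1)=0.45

Drum 1:
Let ψ₁ = V/F and solve Σ zᵢ(Kᵢ−1)/(1+ψ₁(Kᵢ−1)) = 0.
Feasibility: ΣzᵢKᵢ = 1.316, Σzᵢ/Kᵢ = 1.475 — both > 1, two phases present.
Newton iteration, ψ₁⁰ = 0.5:
  ψ₁ = 0.500: g = -0.1385, g' = -0.628 → ψ₁ = 0.279
  ψ₁ = 0.279: g = 0.0129, g' = -0.780 → ψ₁ = 0.296
Converged at ψ₁ = 0.296.
Drum-1 compositions:
  1: x = 0.183, y = 0.582
  2: x = 0.423, y = 0.241
  3: x = 0.394, y = 0.177
Drum-2 feed = drum-1 vapor: z₂ = (0.5815, 0.2410, 0.1774).
Drum 2:
Iterate (Newton) starting at ψ₂ = 0.5:
  ψ₂ = 0.500: g = -0.0242, g' = -0.701 → ψ₂ = 0.465
Converged at ψ₂ = 0.465.
  1: x = 0.392, y = 0.800
  2: x = 0.343, y = 0.124
  3: x = 0.265, y = 0.077

x_3 (drum 2) = 0.265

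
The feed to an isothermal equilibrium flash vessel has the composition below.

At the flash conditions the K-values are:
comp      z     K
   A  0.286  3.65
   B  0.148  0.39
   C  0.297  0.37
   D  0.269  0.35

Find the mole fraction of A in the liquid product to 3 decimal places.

Newton–Raphson from V/F = 0.55:
  V/F = 0.550: g = -0.3859, g' = -1.009 → V/F = 0.167
  V/F = 0.167: g = 0.0191, g' = -1.323 → V/F = 0.182
Converged at V/F = 0.182.
Compositions from xᵢ = zᵢ/(1+V/F(Kᵢ−1)), yᵢ = Kᵢxᵢ:
  A: x = 0.193, y = 0.704
  B: x = 0.166, y = 0.065
  C: x = 0.335, y = 0.124
  D: x = 0.305, y = 0.107

x_A = 0.193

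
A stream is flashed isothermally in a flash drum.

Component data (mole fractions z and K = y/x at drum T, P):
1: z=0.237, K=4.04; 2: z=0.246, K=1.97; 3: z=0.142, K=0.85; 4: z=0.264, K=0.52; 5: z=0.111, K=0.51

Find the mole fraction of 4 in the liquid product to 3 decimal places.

x_4 = 0.446

Material balance + equilibrium reduce to Σ zᵢ(Kᵢ−1)/(1+V/F(Kᵢ−1)) = 0.
g(0) = ΣzᵢKᵢ − 1 = 0.757 and g(1) = 1 − Σzᵢ/Kᵢ = -0.076, so a root lies in (0, 1).
Iterate (Newton) starting at V/F = 0.45:
  V/F = 0.450: g = 0.2161, g' = -0.649 → V/F = 0.783
  V/F = 0.783: g = 0.0334, g' = -0.497 → V/F = 0.850
Converged at V/F = 0.850.
Compositions from xᵢ = zᵢ/(1+V/F(Kᵢ−1)), yᵢ = Kᵢxᵢ:
  1: x = 0.066, y = 0.267
  2: x = 0.135, y = 0.266
  3: x = 0.163, y = 0.138
  4: x = 0.446, y = 0.232
  5: x = 0.190, y = 0.097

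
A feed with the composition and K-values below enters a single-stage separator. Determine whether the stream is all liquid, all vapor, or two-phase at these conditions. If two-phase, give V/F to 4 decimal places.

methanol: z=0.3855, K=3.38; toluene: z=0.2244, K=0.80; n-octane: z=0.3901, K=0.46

ΣzᵢKᵢ = 1.6620; Σzᵢ/Kᵢ = 1.2426.
Both exceed 1, so a two-phase solution exists.
Rachford–Rice: g(ψ) = Σ zᵢ(Kᵢ−1)/(1+ψ(Kᵢ−1)) = 0.
Newton–Raphson from ψ = 0.65:
  ψ = 0.6500: g = -0.01594, g' = -0.6185 → ψ = 0.6242
  ψ = 0.6242: g = 0.00007, g' = -0.6240 → ψ = 0.6243
Converged at ψ = 0.6243.

two-phase, V/F = 0.6243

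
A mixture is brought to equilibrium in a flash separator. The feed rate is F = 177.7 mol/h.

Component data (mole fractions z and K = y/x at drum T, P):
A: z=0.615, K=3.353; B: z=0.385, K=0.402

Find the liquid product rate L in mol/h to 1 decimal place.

Let β = V/F and solve Σ zᵢ(Kᵢ−1)/(1+β(Kᵢ−1)) = 0.
g(0) = ΣzᵢKᵢ − 1 = 1.217 and g(1) = 1 − Σzᵢ/Kᵢ = -0.141, so a root lies in (0, 1).
Binary case is linear: z₁(K₁−1)(1+β(K₂−1)) + z₂(K₂−1)(1+β(K₁−1)) = 0
⇒ β = [z₁(K₁−1)+z₂(K₂−1)] / [−(K₁−1)(K₂−1)] = 1.2169/1.4071 = 0.865
Then V = β·F = 0.8648·177.7 = 153.7 mol/h and L = F − V = 24.0 mol/h.

L = 24.0 mol/h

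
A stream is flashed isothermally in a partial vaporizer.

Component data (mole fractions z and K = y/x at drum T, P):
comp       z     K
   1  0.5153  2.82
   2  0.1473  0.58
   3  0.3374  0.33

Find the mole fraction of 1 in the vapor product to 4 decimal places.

y_1 = 0.7035

Iterate (Newton) starting at ψ = 0.5:
  ψ = 0.5000: g = 0.07277, g' = -0.8520 → ψ = 0.5854
  ψ = 0.5854: g = 0.00008, g' = -0.8558 → ψ = 0.5855
Converged at ψ = 0.5855.
Compositions from xᵢ = zᵢ/(1+ψ(Kᵢ−1)), yᵢ = Kᵢxᵢ:
  1: x = 0.2495, y = 0.7035
  2: x = 0.1953, y = 0.1133
  3: x = 0.5552, y = 0.1832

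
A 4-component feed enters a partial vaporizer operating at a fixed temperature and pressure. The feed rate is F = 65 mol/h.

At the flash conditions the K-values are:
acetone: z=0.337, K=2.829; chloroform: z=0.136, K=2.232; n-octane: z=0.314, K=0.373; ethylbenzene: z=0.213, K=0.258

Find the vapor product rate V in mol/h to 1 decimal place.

V = 24.6 mol/h

Rachford–Rice: g(ψ) = Σ zᵢ(Kᵢ−1)/(1+ψ(Kᵢ−1)) = 0.
Check two-phase: ΣzᵢKᵢ = 1.429 > 1 and Σzᵢ/Kᵢ = 1.847 > 1, so g(0) = 0.429 > 0 and g(1) = -0.847 < 0.
Iterate (Newton) starting at ψ = 0.5:
  ψ = 0.500: g = -0.1124, g' = -0.945 → ψ = 0.381
  ψ = 0.381: g = -0.0018, g' = -0.928 → ψ = 0.379
Converged at ψ = 0.379.
Then V = ψ·F = 0.3791·65 = 24.6 mol/h and L = F − V = 40.4 mol/h.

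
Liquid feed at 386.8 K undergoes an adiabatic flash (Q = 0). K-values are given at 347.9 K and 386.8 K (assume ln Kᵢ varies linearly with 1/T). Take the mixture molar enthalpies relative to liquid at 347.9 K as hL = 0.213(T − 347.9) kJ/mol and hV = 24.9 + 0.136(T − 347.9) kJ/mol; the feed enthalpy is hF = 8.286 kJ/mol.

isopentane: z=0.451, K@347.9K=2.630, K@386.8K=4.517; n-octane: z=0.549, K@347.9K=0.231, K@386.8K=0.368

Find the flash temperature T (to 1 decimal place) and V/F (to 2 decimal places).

Adiabatic flash: solve Rachford–Rice at each trial T, then check hF = ψ·hV(T) + (1−ψ)·hL(T).
  T = 347.9 K: K = (2.630, 0.231), RR gives ψ = 0.250, H_out = 6.217 kJ/mol
  T = 386.8 K: K = (4.517, 0.368), RR gives ψ = 0.558, H_out = 20.498 kJ/mol
  T = 367.4 K: K = (3.499, 0.295), RR gives ψ = 0.420, H_out = 13.989 kJ/mol
  T = 357.6 K: K = (3.043, 0.262), RR gives ψ = 0.342, H_out = 10.334 kJ/mol
  T = 352.8 K: K = (2.834, 0.246), RR gives ψ = 0.299, H_out = 8.378 kJ/mol
  T = 350.4 K: K = (2.733, 0.239), RR gives ψ = 0.276, H_out = 7.343 kJ/mol
Linear interpolation between T = 350.4 (H_out = 7.343) and T = 352.8 (H_out = 8.378) on hF = 8.286 gives T ≈ 352.6 K, at which ψ = 0.30.

T = 352.6 K, V/F = 0.30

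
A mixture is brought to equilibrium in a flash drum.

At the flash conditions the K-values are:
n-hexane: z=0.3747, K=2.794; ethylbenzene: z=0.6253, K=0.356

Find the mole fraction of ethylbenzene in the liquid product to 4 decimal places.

Newton iteration, ψ⁰ = 0.5:
  ψ = 0.5000: g = -0.23959, g' = -0.8993 → ψ = 0.2336
  ψ = 0.2336: g = -0.00028, g' = -0.9582 → ψ = 0.2333
Converged at ψ = 0.2333.
Compositions from xᵢ = zᵢ/(1+ψ(Kᵢ−1)), yᵢ = Kᵢxᵢ:
  n-hexane: x = 0.2642, y = 0.7380
  ethylbenzene: x = 0.7358, y = 0.2620

x_ethylbenzene = 0.7358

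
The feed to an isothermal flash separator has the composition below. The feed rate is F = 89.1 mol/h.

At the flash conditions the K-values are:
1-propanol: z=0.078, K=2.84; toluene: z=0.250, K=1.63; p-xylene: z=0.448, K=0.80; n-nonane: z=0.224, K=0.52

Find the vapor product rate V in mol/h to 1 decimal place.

Material balance + equilibrium reduce to Σ zᵢ(Kᵢ−1)/(1+β(Kᵢ−1)) = 0.
Check two-phase: ΣzᵢKᵢ = 1.104 > 1 and Σzᵢ/Kᵢ = 1.172 > 1, so g(0) = 0.104 > 0 and g(1) = -0.172 < 0.
Newton–Raphson from β = 0.5:
  β = 0.500: g = -0.0465, g' = -0.240 → β = 0.307
  β = 0.307: g = 0.0022, g' = -0.269 → β = 0.315
Converged at β = 0.315.
Then V = β·F = 0.3149·89.1 = 28.1 mol/h and L = F − V = 61.0 mol/h.

V = 28.1 mol/h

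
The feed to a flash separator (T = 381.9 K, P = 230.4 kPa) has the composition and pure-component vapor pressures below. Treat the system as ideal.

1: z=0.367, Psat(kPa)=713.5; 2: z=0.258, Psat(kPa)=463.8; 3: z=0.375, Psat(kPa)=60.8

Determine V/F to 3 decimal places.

Raoult's law: Kᵢ = Pᵢˢᵃᵗ/P = Pᵢˢᵃᵗ/230.4.
  K_1 = 713.5/230.4 = 3.09679, K_2 = 463.8/230.4 = 2.01302, K_3 = 60.8/230.4 = 0.26389
Material balance + equilibrium reduce to Σ zᵢ(Kᵢ−1)/(1+V/F(Kᵢ−1)) = 0.
Feasibility: ΣzᵢKᵢ = 1.755, Σzᵢ/Kᵢ = 1.668 — both > 1, two phases present.
Iterate (Newton) starting at V/F = 0.5:
  V/F = 0.500: g = 0.1123, g' = -1.010 → V/F = 0.611
  V/F = 0.611: g = -0.0031, g' = -1.082 → V/F = 0.608
Converged at V/F = 0.608.

V/F = 0.608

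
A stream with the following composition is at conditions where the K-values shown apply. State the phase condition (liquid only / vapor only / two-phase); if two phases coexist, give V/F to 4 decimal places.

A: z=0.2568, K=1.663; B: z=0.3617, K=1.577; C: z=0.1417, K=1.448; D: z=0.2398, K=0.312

ΣzᵢKᵢ = 1.2775; Σzᵢ/Kᵢ = 1.2502.
Both exceed 1, so a two-phase solution exists.
Let ψ = V/F and solve Σ zᵢ(Kᵢ−1)/(1+ψ(Kᵢ−1)) = 0.
Newton–Raphson from ψ = 0.6:
  ψ = 0.6000: g = 0.04590, g' = -0.4711 → ψ = 0.6974
  ψ = 0.6974: g = -0.00357, g' = -0.5500 → ψ = 0.6910
  ψ = 0.6910: g = -0.00002, g' = -0.5436 → ψ = 0.6909
Converged at ψ = 0.6909.

two-phase, V/F = 0.6909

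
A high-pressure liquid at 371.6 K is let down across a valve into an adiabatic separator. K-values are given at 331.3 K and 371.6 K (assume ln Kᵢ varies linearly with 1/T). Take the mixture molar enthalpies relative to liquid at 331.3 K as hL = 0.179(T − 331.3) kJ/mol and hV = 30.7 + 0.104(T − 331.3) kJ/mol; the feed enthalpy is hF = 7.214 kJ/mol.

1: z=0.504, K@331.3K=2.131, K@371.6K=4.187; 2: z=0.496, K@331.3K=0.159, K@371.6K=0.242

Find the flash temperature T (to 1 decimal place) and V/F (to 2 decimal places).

Adiabatic flash: solve Rachford–Rice at each trial T, then check hF = ψ·hV(T) + (1−ψ)·hL(T).
  T = 331.3 K: K = (2.131, 0.159), RR gives ψ = 0.161, H_out = 4.935 kJ/mol
  T = 371.6 K: K = (4.187, 0.242), RR gives ψ = 0.509, H_out = 21.309 kJ/mol
  T = 351.5 K: K = (3.048, 0.199), RR gives ψ = 0.387, H_out = 14.903 kJ/mol
  T = 341.4 K: K = (2.562, 0.178), RR gives ψ = 0.296, H_out = 10.666 kJ/mol
  T = 336.4 K: K = (2.342, 0.169), RR gives ψ = 0.237, H_out = 8.087 kJ/mol
  T = 333.9 K: K = (2.237, 0.164), RR gives ψ = 0.202, H_out = 6.620 kJ/mol
  T = 335.1 K: K = (2.287, 0.166), RR gives ψ = 0.219, H_out = 7.341 kJ/mol
Linear interpolation between T = 333.9 (H_out = 6.620) and T = 335.1 (H_out = 7.341) on hF = 7.214 gives T ≈ 334.9 K, at which ψ = 0.22.

T = 334.9 K, V/F = 0.22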